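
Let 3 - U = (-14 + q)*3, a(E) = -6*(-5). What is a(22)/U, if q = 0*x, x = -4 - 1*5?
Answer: ⅔ ≈ 0.66667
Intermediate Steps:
x = -9 (x = -4 - 5 = -9)
a(E) = 30
q = 0 (q = 0*(-9) = 0)
U = 45 (U = 3 - (-14 + 0)*3 = 3 - (-14)*3 = 3 - 1*(-42) = 3 + 42 = 45)
a(22)/U = 30/45 = 30*(1/45) = ⅔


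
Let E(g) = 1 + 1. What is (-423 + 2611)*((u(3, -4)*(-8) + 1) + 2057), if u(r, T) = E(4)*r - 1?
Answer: 4415384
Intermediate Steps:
E(g) = 2
u(r, T) = -1 + 2*r (u(r, T) = 2*r - 1 = -1 + 2*r)
(-423 + 2611)*((u(3, -4)*(-8) + 1) + 2057) = (-423 + 2611)*(((-1 + 2*3)*(-8) + 1) + 2057) = 2188*(((-1 + 6)*(-8) + 1) + 2057) = 2188*((5*(-8) + 1) + 2057) = 2188*((-40 + 1) + 2057) = 2188*(-39 + 2057) = 2188*2018 = 4415384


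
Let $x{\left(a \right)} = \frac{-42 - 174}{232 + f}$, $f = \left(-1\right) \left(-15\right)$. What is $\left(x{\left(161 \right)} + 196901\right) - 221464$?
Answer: $- \frac{6067277}{247} \approx -24564.0$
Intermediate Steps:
$f = 15$
$x{\left(a \right)} = - \frac{216}{247}$ ($x{\left(a \right)} = \frac{-42 - 174}{232 + 15} = - \frac{216}{247}$)
$\left(x{\left(161 \right)} + 196901\right) - 221464 = \left(- \frac{216}{247} + 196901\right) - 221464 = \frac{48634331}{247} - 221464 = - \frac{6067277}{247}$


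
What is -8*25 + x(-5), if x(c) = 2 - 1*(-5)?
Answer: -193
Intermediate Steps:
x(c) = 7 (x(c) = 2 + 5 = 7)
-8*25 + x(-5) = -8*25 + 7 = -200 + 7 = -193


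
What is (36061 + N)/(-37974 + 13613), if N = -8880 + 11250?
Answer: -38431/24361 ≈ -1.5776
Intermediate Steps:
N = 2370
(36061 + N)/(-37974 + 13613) = (36061 + 2370)/(-37974 + 13613) = 38431/(-24361) = 38431*(-1/24361) = -38431/24361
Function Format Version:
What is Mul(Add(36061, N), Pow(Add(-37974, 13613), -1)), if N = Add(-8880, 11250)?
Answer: Rational(-38431, 24361) ≈ -1.5776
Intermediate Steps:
N = 2370
Mul(Add(36061, N), Pow(Add(-37974, 13613), -1)) = Mul(Add(36061, 2370), Pow(Add(-37974, 13613), -1)) = Mul(38431, Pow(-24361, -1)) = Mul(38431, Rational(-1, 24361)) = Rational(-38431, 24361)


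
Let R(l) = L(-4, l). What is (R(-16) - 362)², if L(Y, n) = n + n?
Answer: 155236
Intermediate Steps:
L(Y, n) = 2*n
R(l) = 2*l
(R(-16) - 362)² = (2*(-16) - 362)² = (-32 - 362)² = (-394)² = 155236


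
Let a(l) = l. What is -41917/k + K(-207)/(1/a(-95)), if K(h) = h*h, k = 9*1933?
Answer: -70817226952/17397 ≈ -4.0707e+6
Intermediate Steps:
k = 17397
K(h) = h**2
-41917/k + K(-207)/(1/a(-95)) = -41917/17397 + (-207)**2/(1/(-95)) = -41917*1/17397 + 42849/(-1/95) = -41917/17397 + 42849*(-95) = -41917/17397 - 4070655 = -70817226952/17397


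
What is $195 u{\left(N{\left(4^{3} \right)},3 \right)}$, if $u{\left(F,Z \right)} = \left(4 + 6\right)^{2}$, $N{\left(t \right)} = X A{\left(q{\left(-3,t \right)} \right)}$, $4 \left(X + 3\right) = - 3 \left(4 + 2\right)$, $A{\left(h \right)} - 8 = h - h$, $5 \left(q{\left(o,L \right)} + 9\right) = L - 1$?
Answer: $19500$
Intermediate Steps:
$q{\left(o,L \right)} = - \frac{46}{5} + \frac{L}{5}$ ($q{\left(o,L \right)} = -9 + \frac{L - 1}{5} = -9 + \frac{-1 + L}{5} = -9 + \left(- \frac{1}{5} + \frac{L}{5}\right) = - \frac{46}{5} + \frac{L}{5}$)
$A{\left(h \right)} = 8$ ($A{\left(h \right)} = 8 + \left(h - h\right) = 8 + 0 = 8$)
$X = - \frac{15}{2}$ ($X = -3 + \frac{\left(-3\right) \left(4 + 2\right)}{4} = -3 + \frac{\left(-3\right) 6}{4} = -3 + \frac{1}{4} \left(-18\right) = -3 - \frac{9}{2} = - \frac{15}{2} \approx -7.5$)
$N{\left(t \right)} = -60$ ($N{\left(t \right)} = \left(- \frac{15}{2}\right) 8 = -60$)
$u{\left(F,Z \right)} = 100$ ($u{\left(F,Z \right)} = 10^{2} = 100$)
$195 u{\left(N{\left(4^{3} \right)},3 \right)} = 195 \cdot 100 = 19500$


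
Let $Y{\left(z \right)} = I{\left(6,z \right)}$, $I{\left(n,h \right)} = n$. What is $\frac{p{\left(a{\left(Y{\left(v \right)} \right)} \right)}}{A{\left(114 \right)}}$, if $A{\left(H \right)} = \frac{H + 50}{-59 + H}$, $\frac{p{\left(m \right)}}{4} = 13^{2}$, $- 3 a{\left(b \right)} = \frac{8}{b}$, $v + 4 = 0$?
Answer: $\frac{9295}{41} \approx 226.71$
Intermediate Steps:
$v = -4$ ($v = -4 + 0 = -4$)
$Y{\left(z \right)} = 6$
$a{\left(b \right)} = - \frac{8}{3 b}$ ($a{\left(b \right)} = - \frac{8 \frac{1}{b}}{3} = - \frac{8}{3 b}$)
$p{\left(m \right)} = 676$ ($p{\left(m \right)} = 4 \cdot 13^{2} = 4 \cdot 169 = 676$)
$A{\left(H \right)} = \frac{50 + H}{-59 + H}$
$\frac{p{\left(a{\left(Y{\left(v \right)} \right)} \right)}}{A{\left(114 \right)}} = \frac{676}{\frac{1}{-59 + 114} \left(50 + 114\right)} = \frac{676}{\frac{1}{55} \cdot 164} = \frac{676}{\frac{164}{55}} = 676 \cdot \frac{55}{164} = \frac{9295}{41}$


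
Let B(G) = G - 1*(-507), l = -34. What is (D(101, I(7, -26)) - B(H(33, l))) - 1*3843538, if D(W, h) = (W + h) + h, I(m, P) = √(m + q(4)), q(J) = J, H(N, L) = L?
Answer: -3843910 + 2*√11 ≈ -3.8439e+6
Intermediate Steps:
I(m, P) = √(4 + m) (I(m, P) = √(m + 4) = √(4 + m))
D(W, h) = W + 2*h
B(G) = 507 + G (B(G) = G + 507 = 507 + G)
(D(101, I(7, -26)) - B(H(33, l))) - 1*3843538 = ((101 + 2*√(4 + 7)) - (507 - 34)) - 1*3843538 = ((101 + 2*√11) - 1*473) - 3843538 = ((101 + 2*√11) - 473) - 3843538 = (-372 + 2*√11) - 3843538 = -3843910 + 2*√11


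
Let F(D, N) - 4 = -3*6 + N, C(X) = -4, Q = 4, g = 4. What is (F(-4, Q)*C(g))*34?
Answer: 1360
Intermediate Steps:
F(D, N) = -14 + N (F(D, N) = 4 + (-3*6 + N) = 4 + (-18 + N) = -14 + N)
(F(-4, Q)*C(g))*34 = ((-14 + 4)*(-4))*34 = -10*(-4)*34 = 40*34 = 1360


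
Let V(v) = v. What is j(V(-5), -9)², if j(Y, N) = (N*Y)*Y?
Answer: 50625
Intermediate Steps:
j(Y, N) = N*Y²
j(V(-5), -9)² = (-9*(-5)²)² = (-9*25)² = (-225)² = 50625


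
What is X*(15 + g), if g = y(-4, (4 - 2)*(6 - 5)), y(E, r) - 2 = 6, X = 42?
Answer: 966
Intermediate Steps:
y(E, r) = 8 (y(E, r) = 2 + 6 = 8)
g = 8
X*(15 + g) = 42*(15 + 8) = 42*23 = 966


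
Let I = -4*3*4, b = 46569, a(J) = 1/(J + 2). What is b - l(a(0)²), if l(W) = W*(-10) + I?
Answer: 93239/2 ≈ 46620.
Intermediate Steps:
a(J) = 1/(2 + J)
I = -48 (I = -12*4 = -48)
l(W) = -48 - 10*W (l(W) = W*(-10) - 48 = -10*W - 48 = -48 - 10*W)
b - l(a(0)²) = 46569 - (-48 - 10/(2 + 0)²) = 46569 - (-48 - 10*(1/2)²) = 46569 - (-48 - 10*(½)²) = 46569 - (-48 - 10*¼) = 46569 - (-48 - 5/2) = 46569 - 1*(-101/2) = 46569 + 101/2 = 93239/2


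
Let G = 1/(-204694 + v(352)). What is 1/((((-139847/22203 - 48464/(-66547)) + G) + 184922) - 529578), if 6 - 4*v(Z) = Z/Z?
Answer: -93059184094047/32073924520775044399 ≈ -2.9014e-6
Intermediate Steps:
v(Z) = 5/4 (v(Z) = 3/2 - Z/(4*Z) = 3/2 - 1/4*1 = 3/2 - 1/4 = 5/4)
G = -4/818771 (G = 1/(-204694 + 5/4) = 1/(-818771/4) = -4/818771 ≈ -4.8854e-6)
1/((((-139847/22203 - 48464/(-66547)) + G) + 184922) - 529578) = 1/((((-139847/22203 - 48464/(-66547)) - 4/818771) + 184922) - 529578) = 1/((((-139847*1/22203 - 48464*(-1/66547)) - 4/818771) + 184922) - 529578) = 1/((((-139847/22203 + 3728/5119) - 4/818771) + 184922) - 529578) = 1/(((-633104009/113657157 - 4/818771) + 184922) - 529578) = 1/((-518367657181567/93059184094047 + 184922) - 529578) = 1/(17208172073382177767/93059184094047 - 529578) = 1/(-32073924520775044399/93059184094047) = -93059184094047/32073924520775044399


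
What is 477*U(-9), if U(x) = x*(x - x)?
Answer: 0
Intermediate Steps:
U(x) = 0 (U(x) = x*0 = 0)
477*U(-9) = 477*0 = 0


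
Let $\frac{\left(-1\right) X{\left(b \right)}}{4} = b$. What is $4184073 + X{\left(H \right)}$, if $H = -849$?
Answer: $4187469$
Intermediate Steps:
$X{\left(b \right)} = - 4 b$
$4184073 + X{\left(H \right)} = 4184073 - -3396 = 4184073 + 3396 = 4187469$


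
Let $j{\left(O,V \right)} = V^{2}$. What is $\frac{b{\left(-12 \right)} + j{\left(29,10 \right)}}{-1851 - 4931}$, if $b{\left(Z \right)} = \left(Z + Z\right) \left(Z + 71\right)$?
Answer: $\frac{658}{3391} \approx 0.19404$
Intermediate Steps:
$b{\left(Z \right)} = 2 Z \left(71 + Z\right)$
$\frac{b{\left(-12 \right)} + j{\left(29,10 \right)}}{-1851 - 4931} = \frac{2 \left(-12\right) \left(71 - 12\right) + 10^{2}}{-1851 - 4931} = \frac{2 \left(-12\right) 59 + 100}{-6782} = \left(-1416 + 100\right) \left(- \frac{1}{6782}\right) = \left(-1316\right) \left(- \frac{1}{6782}\right) = \frac{658}{3391}$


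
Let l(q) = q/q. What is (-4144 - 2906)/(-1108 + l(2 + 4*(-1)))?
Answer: 2350/369 ≈ 6.3686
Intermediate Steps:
l(q) = 1
(-4144 - 2906)/(-1108 + l(2 + 4*(-1))) = (-4144 - 2906)/(-1108 + 1) = -7050/(-1107) = -7050*(-1/1107) = 2350/369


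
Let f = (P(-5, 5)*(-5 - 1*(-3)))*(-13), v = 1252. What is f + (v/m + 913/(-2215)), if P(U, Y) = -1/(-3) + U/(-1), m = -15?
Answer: 24271/443 ≈ 54.788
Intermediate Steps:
P(U, Y) = ⅓ - U (P(U, Y) = -1*(-⅓) + U*(-1) = ⅓ - U)
f = 416/3 (f = ((⅓ - 1*(-5))*(-5 - 1*(-3)))*(-13) = ((⅓ + 5)*(-5 + 3))*(-13) = ((16/3)*(-2))*(-13) = -32/3*(-13) = 416/3 ≈ 138.67)
f + (v/m + 913/(-2215)) = 416/3 + (1252/(-15) + 913/(-2215)) = 416/3 + (1252*(-1/15) + 913*(-1/2215)) = 416/3 + (-1252/15 - 913/2215) = 416/3 - 111475/1329 = 24271/443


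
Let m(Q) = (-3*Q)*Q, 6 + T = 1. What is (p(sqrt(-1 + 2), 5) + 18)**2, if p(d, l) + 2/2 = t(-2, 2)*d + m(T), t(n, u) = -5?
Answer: 3969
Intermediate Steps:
T = -5 (T = -6 + 1 = -5)
m(Q) = -3*Q**2
p(d, l) = -76 - 5*d (p(d, l) = -1 + (-5*d - 3*(-5)**2) = -1 + (-5*d - 3*25) = -1 + (-5*d - 75) = -1 + (-75 - 5*d) = -76 - 5*d)
(p(sqrt(-1 + 2), 5) + 18)**2 = ((-76 - 5*sqrt(-1 + 2)) + 18)**2 = ((-76 - 5*sqrt(1)) + 18)**2 = ((-76 - 5*1) + 18)**2 = ((-76 - 5) + 18)**2 = (-81 + 18)**2 = (-63)**2 = 3969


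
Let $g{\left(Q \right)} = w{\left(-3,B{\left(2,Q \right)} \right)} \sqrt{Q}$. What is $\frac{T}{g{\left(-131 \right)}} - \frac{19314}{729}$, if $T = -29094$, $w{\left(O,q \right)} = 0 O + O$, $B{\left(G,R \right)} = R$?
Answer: $- \frac{2146}{81} - \frac{9698 i \sqrt{131}}{131} \approx -26.494 - 847.32 i$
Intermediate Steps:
$w{\left(O,q \right)} = O$ ($w{\left(O,q \right)} = 0 + O = O$)
$g{\left(Q \right)} = - 3 \sqrt{Q}$
$\frac{T}{g{\left(-131 \right)}} - \frac{19314}{729} = - \frac{29094}{\left(-3\right) \sqrt{-131}} - \frac{19314}{729} = - \frac{29094}{\left(-3\right) i \sqrt{131}} - \frac{2146}{81} = - 29094 \frac{i \sqrt{131}}{393} - \frac{2146}{81} = - \frac{9698 i \sqrt{131}}{131} - \frac{2146}{81} = - \frac{2146}{81} - \frac{9698 i \sqrt{131}}{131}$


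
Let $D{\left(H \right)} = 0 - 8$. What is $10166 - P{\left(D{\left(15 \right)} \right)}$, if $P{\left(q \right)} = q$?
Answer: $10174$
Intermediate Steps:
$D{\left(H \right)} = -8$ ($D{\left(H \right)} = 0 - 8 = -8$)
$10166 - P{\left(D{\left(15 \right)} \right)} = 10166 - -8 = 10166 + 8 = 10174$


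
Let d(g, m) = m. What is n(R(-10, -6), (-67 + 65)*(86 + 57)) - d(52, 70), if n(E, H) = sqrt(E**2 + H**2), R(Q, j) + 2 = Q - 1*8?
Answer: -70 + 2*sqrt(20549) ≈ 216.70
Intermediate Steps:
R(Q, j) = -10 + Q (R(Q, j) = -2 + (Q - 1*8) = -2 + (Q - 8) = -2 + (-8 + Q) = -10 + Q)
n(R(-10, -6), (-67 + 65)*(86 + 57)) - d(52, 70) = sqrt((-10 - 10)**2 + ((-67 + 65)*(86 + 57))**2) - 1*70 = sqrt((-20)**2 + (-2*143)**2) - 70 = sqrt(400 + (-286)**2) - 70 = sqrt(400 + 81796) - 70 = sqrt(82196) - 70 = 2*sqrt(20549) - 70 = -70 + 2*sqrt(20549)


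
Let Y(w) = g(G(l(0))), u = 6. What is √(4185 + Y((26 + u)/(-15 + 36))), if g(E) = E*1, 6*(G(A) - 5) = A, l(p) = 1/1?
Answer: √150846/6 ≈ 64.731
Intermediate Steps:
l(p) = 1
G(A) = 5 + A/6
g(E) = E
Y(w) = 31/6 (Y(w) = 5 + (⅙)*1 = 5 + ⅙ = 31/6)
√(4185 + Y((26 + u)/(-15 + 36))) = √(4185 + 31/6) = √(25141/6) = √150846/6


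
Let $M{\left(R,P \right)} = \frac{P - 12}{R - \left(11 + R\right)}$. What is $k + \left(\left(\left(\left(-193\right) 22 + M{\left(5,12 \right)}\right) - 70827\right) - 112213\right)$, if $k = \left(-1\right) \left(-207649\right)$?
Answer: $20363$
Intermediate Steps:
$M{\left(R,P \right)} = \frac{12}{11} - \frac{P}{11}$ ($M{\left(R,P \right)} = \frac{-12 + P}{-11} = \left(-12 + P\right) \left(- \frac{1}{11}\right) = \frac{12}{11} - \frac{P}{11}$)
$k = 207649$
$k + \left(\left(\left(\left(-193\right) 22 + M{\left(5,12 \right)}\right) - 70827\right) - 112213\right) = 207649 + \left(\left(\left(\left(-193\right) 22 + \left(\frac{12}{11} - \frac{12}{11}\right)\right) - 70827\right) - 112213\right) = 207649 + \left(\left(\left(-4246 + \left(\frac{12}{11} - \frac{12}{11}\right)\right) - 70827\right) - 112213\right) = 207649 + \left(\left(\left(-4246 + 0\right) - 70827\right) - 112213\right) = 207649 - 187286 = 20363$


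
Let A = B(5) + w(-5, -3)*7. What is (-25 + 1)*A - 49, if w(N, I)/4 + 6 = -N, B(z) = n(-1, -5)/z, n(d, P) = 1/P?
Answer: 15599/25 ≈ 623.96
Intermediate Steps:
B(z) = -1/(5*z) (B(z) = 1/((-5)*z) = -1/(5*z))
w(N, I) = -24 - 4*N (w(N, I) = -24 + 4*(-N) = -24 - 4*N)
A = -701/25 (A = -⅕/5 + (-24 - 4*(-5))*7 = -⅕*⅕ + (-24 + 20)*7 = -1/25 - 4*7 = -1/25 - 28 = -701/25 ≈ -28.040)
(-25 + 1)*A - 49 = (-25 + 1)*(-701/25) - 49 = -24*(-701/25) - 49 = 16824/25 - 49 = 15599/25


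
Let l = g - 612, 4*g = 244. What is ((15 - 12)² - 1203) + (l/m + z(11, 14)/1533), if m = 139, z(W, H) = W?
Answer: -255269032/213087 ≈ -1198.0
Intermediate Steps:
g = 61 (g = (¼)*244 = 61)
l = -551 (l = 61 - 612 = -551)
((15 - 12)² - 1203) + (l/m + z(11, 14)/1533) = ((15 - 12)² - 1203) + (-551/139 + 11/1533) = (3² - 1203) + (-551*1/139 + 11*(1/1533)) = (9 - 1203) + (-551/139 + 11/1533) = -1194 - 843154/213087 = -255269032/213087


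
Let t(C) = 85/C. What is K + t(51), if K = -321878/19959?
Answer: -288613/19959 ≈ -14.460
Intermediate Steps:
K = -321878/19959 (K = -321878*1/19959 = -321878/19959 ≈ -16.127)
K + t(51) = -321878/19959 + 85/51 = -321878/19959 + 85*(1/51) = -321878/19959 + 5/3 = -288613/19959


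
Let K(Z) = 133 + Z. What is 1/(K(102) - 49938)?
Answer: -1/49703 ≈ -2.0120e-5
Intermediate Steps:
1/(K(102) - 49938) = 1/((133 + 102) - 49938) = 1/(235 - 49938) = 1/(-49703) = -1/49703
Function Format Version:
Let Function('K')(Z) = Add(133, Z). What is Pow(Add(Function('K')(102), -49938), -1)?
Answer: Rational(-1, 49703) ≈ -2.0120e-5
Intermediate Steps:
Pow(Add(Function('K')(102), -49938), -1) = Pow(Add(Add(133, 102), -49938), -1) = Pow(Add(235, -49938), -1) = Pow(-49703, -1) = Rational(-1, 49703)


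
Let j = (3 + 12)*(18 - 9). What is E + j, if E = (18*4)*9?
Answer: 783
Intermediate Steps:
j = 135 (j = 15*9 = 135)
E = 648 (E = 72*9 = 648)
E + j = 648 + 135 = 783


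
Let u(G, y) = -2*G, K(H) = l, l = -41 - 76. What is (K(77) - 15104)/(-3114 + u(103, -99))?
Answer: 15221/3320 ≈ 4.5846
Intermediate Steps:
l = -117
K(H) = -117
(K(77) - 15104)/(-3114 + u(103, -99)) = (-117 - 15104)/(-3114 - 2*103) = -15221/(-3114 - 206) = -15221/(-3320) = -15221*(-1/3320) = 15221/3320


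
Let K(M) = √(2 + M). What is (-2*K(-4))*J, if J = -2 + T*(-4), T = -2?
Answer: -12*I*√2 ≈ -16.971*I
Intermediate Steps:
J = 6 (J = -2 - 2*(-4) = -2 + 8 = 6)
(-2*K(-4))*J = -2*√(2 - 4)*6 = -2*I*√2*6 = -12*I*√2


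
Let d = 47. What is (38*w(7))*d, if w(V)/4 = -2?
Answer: -14288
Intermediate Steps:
w(V) = -8 (w(V) = 4*(-2) = -8)
(38*w(7))*d = (38*(-8))*47 = -304*47 = -14288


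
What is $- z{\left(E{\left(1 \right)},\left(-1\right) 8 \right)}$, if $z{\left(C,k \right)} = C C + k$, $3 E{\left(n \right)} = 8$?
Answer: $\frac{8}{9} \approx 0.88889$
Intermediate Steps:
$E{\left(n \right)} = \frac{8}{3}$ ($E{\left(n \right)} = \frac{1}{3} \cdot 8 = \frac{8}{3}$)
$z{\left(C,k \right)} = k + C^{2}$ ($z{\left(C,k \right)} = C^{2} + k = k + C^{2}$)
$- z{\left(E{\left(1 \right)},\left(-1\right) 8 \right)} = - (\left(-1\right) 8 + \left(\frac{8}{3}\right)^{2}) = - (-8 + \frac{64}{9}) = \left(-1\right) \left(- \frac{8}{9}\right) = \frac{8}{9}$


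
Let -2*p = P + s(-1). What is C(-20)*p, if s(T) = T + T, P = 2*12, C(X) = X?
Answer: 220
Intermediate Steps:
P = 24
s(T) = 2*T
p = -11 (p = -(24 + 2*(-1))/2 = -(24 - 2)/2 = -½*22 = -11)
C(-20)*p = -20*(-11) = 220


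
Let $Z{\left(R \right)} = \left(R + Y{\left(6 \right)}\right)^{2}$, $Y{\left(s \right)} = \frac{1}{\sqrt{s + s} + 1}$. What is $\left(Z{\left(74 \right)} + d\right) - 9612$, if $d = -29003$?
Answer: $- \frac{4011434}{121} + \frac{3252 \sqrt{3}}{121} \approx -33106.0$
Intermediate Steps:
$Y{\left(s \right)} = \frac{1}{1 + \sqrt{2} \sqrt{s}}$ ($Y{\left(s \right)} = \frac{1}{\sqrt{2 s} + 1} = \frac{1}{\sqrt{2} \sqrt{s} + 1} = \frac{1}{1 + \sqrt{2} \sqrt{s}}$)
$Z{\left(R \right)} = \left(R + \frac{1}{1 + 2 \sqrt{3}}\right)^{2}$ ($Z{\left(R \right)} = \left(R + \frac{1}{1 + \sqrt{2} \sqrt{6}}\right)^{2} = \left(R + \frac{1}{1 + 2 \sqrt{3}}\right)^{2}$)
$\left(Z{\left(74 \right)} + d\right) - 9612 = \left(\frac{\left(1 + 74 \left(1 + 2 \sqrt{3}\right)\right)^{2}}{\left(1 + 2 \sqrt{3}\right)^{2}} - 29003\right) - 9612 = \left(\frac{\left(1 + \left(74 + 148 \sqrt{3}\right)\right)^{2}}{\left(1 + 2 \sqrt{3}\right)^{2}} - 29003\right) - 9612 = \left(\frac{\left(75 + 148 \sqrt{3}\right)^{2}}{\left(1 + 2 \sqrt{3}\right)^{2}} - 29003\right) - 9612 = \left(-29003 + \frac{\left(75 + 148 \sqrt{3}\right)^{2}}{\left(1 + 2 \sqrt{3}\right)^{2}}\right) - 9612 = -38615 + \frac{\left(75 + 148 \sqrt{3}\right)^{2}}{\left(1 + 2 \sqrt{3}\right)^{2}}$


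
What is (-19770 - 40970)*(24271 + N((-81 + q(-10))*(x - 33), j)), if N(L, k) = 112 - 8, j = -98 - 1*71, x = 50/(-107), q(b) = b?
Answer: -1480537500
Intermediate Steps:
x = -50/107 (x = 50*(-1/107) = -50/107 ≈ -0.46729)
j = -169 (j = -98 - 71 = -169)
N(L, k) = 104
(-19770 - 40970)*(24271 + N((-81 + q(-10))*(x - 33), j)) = (-19770 - 40970)*(24271 + 104) = -60740*24375 = -1480537500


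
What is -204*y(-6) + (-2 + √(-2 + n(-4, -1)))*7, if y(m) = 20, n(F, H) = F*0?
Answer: -4094 + 7*I*√2 ≈ -4094.0 + 9.8995*I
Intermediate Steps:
n(F, H) = 0
-204*y(-6) + (-2 + √(-2 + n(-4, -1)))*7 = -204*20 + (-2 + √(-2 + 0))*7 = -4080 + (-2 + √(-2))*7 = -4080 + (-2 + I*√2)*7 = -4080 + (-14 + 7*I*√2) = -4094 + 7*I*√2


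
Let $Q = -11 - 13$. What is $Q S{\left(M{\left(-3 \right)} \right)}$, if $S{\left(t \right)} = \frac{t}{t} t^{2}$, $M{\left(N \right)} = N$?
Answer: $-216$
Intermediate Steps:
$S{\left(t \right)} = t^{2}$ ($S{\left(t \right)} = 1 t^{2} = t^{2}$)
$Q = -24$ ($Q = -11 - 13 = -24$)
$Q S{\left(M{\left(-3 \right)} \right)} = - 24 \left(-3\right)^{2} = \left(-24\right) 9 = -216$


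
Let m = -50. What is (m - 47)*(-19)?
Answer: 1843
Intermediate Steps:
(m - 47)*(-19) = (-50 - 47)*(-19) = -97*(-19) = 1843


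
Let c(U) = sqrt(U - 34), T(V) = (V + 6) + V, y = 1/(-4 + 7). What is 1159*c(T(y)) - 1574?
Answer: -1574 + 1159*I*sqrt(246)/3 ≈ -1574.0 + 6059.4*I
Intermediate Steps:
y = 1/3 ≈ 0.33333
T(V) = 6 + 2*V (T(V) = (6 + V) + V = 6 + 2*V)
c(U) = sqrt(-34 + U)
1159*c(T(y)) - 1574 = 1159*sqrt(-34 + (6 + 2*(1/3))) - 1574 = 1159*sqrt(-34 + (6 + 2/3)) - 1574 = 1159*sqrt(-34 + 20/3) - 1574 = 1159*sqrt(-82/3) - 1574 = 1159*(I*sqrt(246)/3) - 1574 = 1159*I*sqrt(246)/3 - 1574 = -1574 + 1159*I*sqrt(246)/3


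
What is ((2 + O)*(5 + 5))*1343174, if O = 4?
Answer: 80590440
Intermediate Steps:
((2 + O)*(5 + 5))*1343174 = ((2 + 4)*(5 + 5))*1343174 = (6*10)*1343174 = 60*1343174 = 80590440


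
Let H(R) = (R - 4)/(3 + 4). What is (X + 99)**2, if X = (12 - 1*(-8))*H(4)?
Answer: 9801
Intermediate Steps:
H(R) = -4/7 + R/7 (H(R) = (-4 + R)/7 = (-4 + R)*(1/7) = -4/7 + R/7)
X = 0 (X = (12 - 1*(-8))*(-4/7 + (1/7)*4) = (12 + 8)*(-4/7 + 4/7) = 20*0 = 0)
(X + 99)**2 = (0 + 99)**2 = 99**2 = 9801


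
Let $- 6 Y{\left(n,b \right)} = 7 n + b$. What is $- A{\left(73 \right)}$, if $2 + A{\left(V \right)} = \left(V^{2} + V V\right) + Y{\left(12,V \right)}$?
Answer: $- \frac{63779}{6} \approx -10630.0$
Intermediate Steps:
$Y{\left(n,b \right)} = - \frac{7 n}{6} - \frac{b}{6}$ ($Y{\left(n,b \right)} = - \frac{7 n + b}{6} = - \frac{b + 7 n}{6} = - \frac{7 n}{6} - \frac{b}{6}$)
$A{\left(V \right)} = -16 + 2 V^{2} - \frac{V}{6}$ ($A{\left(V \right)} = -2 - \left(14 - V^{2} + \frac{V}{6} - V V\right) = -2 - \left(14 - 2 V^{2} + \frac{V}{6}\right) = -16 + 2 V^{2} - \frac{V}{6}$)
$- A{\left(73 \right)} = - (-16 + 2 \cdot 73^{2} - \frac{73}{6}) = - (-16 + 2 \cdot 5329 - \frac{73}{6}) = - (-16 + 10658 - \frac{73}{6}) = \left(-1\right) \frac{63779}{6} = - \frac{63779}{6}$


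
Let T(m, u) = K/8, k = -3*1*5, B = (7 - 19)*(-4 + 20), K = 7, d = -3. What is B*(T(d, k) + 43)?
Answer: -8424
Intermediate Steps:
B = -192 (B = -12*16 = -192)
k = -15 (k = -3*5 = -15)
T(m, u) = 7/8
B*(T(d, k) + 43) = -192*(7/8 + 43) = -192*351/8 = -8424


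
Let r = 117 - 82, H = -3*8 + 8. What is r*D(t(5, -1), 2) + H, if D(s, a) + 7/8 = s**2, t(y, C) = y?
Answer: 6627/8 ≈ 828.38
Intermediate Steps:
D(s, a) = -7/8 + s**2
H = -16 (H = -24 + 8 = -16)
r = 35
r*D(t(5, -1), 2) + H = 35*(-7/8 + 5**2) - 16 = 35*(-7/8 + 25) - 16 = 35*(193/8) - 16 = 6755/8 - 16 = 6627/8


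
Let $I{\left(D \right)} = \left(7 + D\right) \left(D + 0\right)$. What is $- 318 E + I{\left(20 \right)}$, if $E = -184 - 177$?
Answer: $115338$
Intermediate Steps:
$E = -361$
$I{\left(D \right)} = D \left(7 + D\right)$ ($I{\left(D \right)} = \left(7 + D\right) D = D \left(7 + D\right)$)
$- 318 E + I{\left(20 \right)} = \left(-318\right) \left(-361\right) + 20 \left(7 + 20\right) = 114798 + 20 \cdot 27 = 114798 + 540 = 115338$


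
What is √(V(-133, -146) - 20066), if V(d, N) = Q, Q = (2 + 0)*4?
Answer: I*√20058 ≈ 141.63*I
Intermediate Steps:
Q = 8 (Q = 2*4 = 8)
V(d, N) = 8
√(V(-133, -146) - 20066) = √(8 - 20066) = √(-20058) = I*√20058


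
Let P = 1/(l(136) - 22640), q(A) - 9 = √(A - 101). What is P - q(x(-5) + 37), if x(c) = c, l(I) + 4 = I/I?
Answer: -203788/22643 - I*√69 ≈ -9.0 - 8.3066*I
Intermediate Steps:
l(I) = -3 (l(I) = -4 + I/I = -4 + 1 = -3)
q(A) = 9 + √(-101 + A) (q(A) = 9 + √(A - 101) = 9 + √(-101 + A))
P = -1/22643 (P = 1/(-3 - 22640) = 1/(-22643) = -1/22643 ≈ -4.4164e-5)
P - q(x(-5) + 37) = -1/22643 - (9 + √(-101 + (-5 + 37))) = -1/22643 - (9 + √(-101 + 32)) = -1/22643 - (9 + √(-69)) = -1/22643 - (9 + I*√69) = -1/22643 + (-9 - I*√69) = -203788/22643 - I*√69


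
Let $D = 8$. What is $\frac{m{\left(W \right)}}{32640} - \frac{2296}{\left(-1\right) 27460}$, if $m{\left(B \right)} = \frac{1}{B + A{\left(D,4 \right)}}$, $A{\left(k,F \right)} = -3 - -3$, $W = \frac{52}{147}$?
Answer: $\frac{13003305}{155357696} \approx 0.083699$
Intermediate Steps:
$W = \frac{52}{147}$ ($W = 52 \cdot \frac{1}{147} = \frac{52}{147} \approx 0.35374$)
$A{\left(k,F \right)} = 0$ ($A{\left(k,F \right)} = -3 + 3 = 0$)
$m{\left(B \right)} = \frac{1}{B}$ ($m{\left(B \right)} = \frac{1}{B + 0} = \frac{1}{B}$)
$\frac{m{\left(W \right)}}{32640} - \frac{2296}{\left(-1\right) 27460} = \frac{1}{\frac{52}{147} \cdot 32640} - \frac{2296}{\left(-1\right) 27460} = \frac{147}{52} \cdot \frac{1}{32640} - \frac{2296}{-27460} = \frac{49}{565760} - - \frac{574}{6865} = \frac{49}{565760} + \frac{574}{6865} = \frac{13003305}{155357696}$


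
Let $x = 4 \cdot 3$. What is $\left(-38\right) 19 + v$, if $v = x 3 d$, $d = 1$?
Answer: $-686$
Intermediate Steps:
$x = 12$
$v = 36$ ($v = 12 \cdot 3 \cdot 1 = 36 \cdot 1 = 36$)
$\left(-38\right) 19 + v = \left(-38\right) 19 + 36 = -722 + 36 = -686$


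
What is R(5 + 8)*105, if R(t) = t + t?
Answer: 2730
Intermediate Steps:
R(t) = 2*t
R(5 + 8)*105 = (2*(5 + 8))*105 = (2*13)*105 = 26*105 = 2730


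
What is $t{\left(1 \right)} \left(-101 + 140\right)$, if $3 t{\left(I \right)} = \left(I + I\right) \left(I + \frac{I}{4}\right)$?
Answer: $\frac{65}{2} \approx 32.5$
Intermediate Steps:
$t{\left(I \right)} = \frac{5 I^{2}}{6}$ ($t{\left(I \right)} = \frac{\left(I + I\right) \left(I + \frac{I}{4}\right)}{3} = \frac{2 I \left(I + I \frac{1}{4}\right)}{3} = \frac{2 I \left(I + \frac{I}{4}\right)}{3} = \frac{2 I \frac{5 I}{4}}{3} = \frac{\frac{5}{2} I^{2}}{3} = \frac{5 I^{2}}{6}$)
$t{\left(1 \right)} \left(-101 + 140\right) = \frac{5 \cdot 1^{2}}{6} \left(-101 + 140\right) = \frac{5}{6} \cdot 1 \cdot 39 = \frac{5}{6} \cdot 39 = \frac{65}{2}$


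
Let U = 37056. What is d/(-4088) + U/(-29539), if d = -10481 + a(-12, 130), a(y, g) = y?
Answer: 22638257/17250776 ≈ 1.3123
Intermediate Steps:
d = -10493 (d = -10481 - 12 = -10493)
d/(-4088) + U/(-29539) = -10493/(-4088) + 37056/(-29539) = -10493*(-1/4088) + 37056*(-1/29539) = 1499/584 - 37056/29539 = 22638257/17250776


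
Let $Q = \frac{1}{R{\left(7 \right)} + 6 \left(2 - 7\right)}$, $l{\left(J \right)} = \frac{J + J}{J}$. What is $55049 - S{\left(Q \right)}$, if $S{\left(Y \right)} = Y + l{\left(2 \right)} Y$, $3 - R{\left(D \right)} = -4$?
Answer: $\frac{1266130}{23} \approx 55049.0$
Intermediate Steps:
$l{\left(J \right)} = 2$ ($l{\left(J \right)} = \frac{2 J}{J} = 2$)
$R{\left(D \right)} = 7$ ($R{\left(D \right)} = 3 - -4 = 3 + 4 = 7$)
$Q = - \frac{1}{23}$ ($Q = \frac{1}{7 + 6 \left(2 - 7\right)} = \frac{1}{7 + 6 \left(-5\right)} = \frac{1}{7 - 30} = \frac{1}{-23} = - \frac{1}{23} \approx -0.043478$)
$S{\left(Y \right)} = 3 Y$ ($S{\left(Y \right)} = Y + 2 Y = 3 Y$)
$55049 - S{\left(Q \right)} = 55049 - 3 \left(- \frac{1}{23}\right) = 55049 - - \frac{3}{23} = 55049 + \frac{3}{23} = \frac{1266130}{23}$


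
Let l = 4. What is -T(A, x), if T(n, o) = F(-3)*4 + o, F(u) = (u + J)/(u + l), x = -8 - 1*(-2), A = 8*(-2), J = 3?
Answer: 6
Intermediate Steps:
A = -16
x = -6 (x = -8 + 2 = -6)
F(u) = (3 + u)/(4 + u) (F(u) = (u + 3)/(u + 4) = (3 + u)/(4 + u))
T(n, o) = o (T(n, o) = ((3 - 3)/(4 - 3))*4 + o = (0/1)*4 + o = (1*0)*4 + o = 0*4 + o = 0 + o = o)
-T(A, x) = -1*(-6) = 6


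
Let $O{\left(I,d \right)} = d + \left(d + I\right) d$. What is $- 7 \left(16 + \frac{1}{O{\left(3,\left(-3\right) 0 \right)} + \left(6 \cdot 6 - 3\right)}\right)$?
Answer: $- \frac{3703}{33} \approx -112.21$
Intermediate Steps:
$O{\left(I,d \right)} = d + d \left(I + d\right)$ ($O{\left(I,d \right)} = d + \left(I + d\right) d = d + d \left(I + d\right)$)
$- 7 \left(16 + \frac{1}{O{\left(3,\left(-3\right) 0 \right)} + \left(6 \cdot 6 - 3\right)}\right) = - 7 \left(16 + \frac{1}{\left(-3\right) 0 \left(1 + 3 - 0\right) + \left(6 \cdot 6 - 3\right)}\right) = - 7 \left(16 + \frac{1}{0 \left(1 + 3 + 0\right) + \left(36 - 3\right)}\right) = - 7 \left(16 + \frac{1}{0 \cdot 4 + 33}\right) = - 7 \left(16 + \frac{1}{0 + 33}\right) = - 7 \left(16 + \frac{1}{33}\right) = \left(-7\right) \frac{529}{33} = - \frac{3703}{33}$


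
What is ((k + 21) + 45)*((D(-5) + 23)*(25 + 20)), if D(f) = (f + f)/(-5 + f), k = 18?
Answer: 90720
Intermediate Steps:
D(f) = 2*f/(-5 + f) (D(f) = (2*f)/(-5 + f) = 2*f/(-5 + f))
((k + 21) + 45)*((D(-5) + 23)*(25 + 20)) = ((18 + 21) + 45)*((2*(-5)/(-5 - 5) + 23)*(25 + 20)) = (39 + 45)*((2*(-5)/(-10) + 23)*45) = 84*((2*(-5)*(-⅒) + 23)*45) = 84*((1 + 23)*45) = 84*(24*45) = 84*1080 = 90720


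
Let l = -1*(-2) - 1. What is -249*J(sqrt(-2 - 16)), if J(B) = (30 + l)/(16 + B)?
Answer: -61752/137 + 23157*I*sqrt(2)/274 ≈ -450.74 + 119.52*I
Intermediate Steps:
l = 1 (l = 2 - 1 = 1)
J(B) = 31/(16 + B) (J(B) = (30 + 1)/(16 + B) = 31/(16 + B))
-249*J(sqrt(-2 - 16)) = -7719/(16 + sqrt(-2 - 16)) = -7719/(16 + sqrt(-18)) = -7719/(16 + 3*I*sqrt(2))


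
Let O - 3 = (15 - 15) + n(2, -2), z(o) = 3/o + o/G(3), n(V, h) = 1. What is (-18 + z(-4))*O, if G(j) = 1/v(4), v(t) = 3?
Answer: -123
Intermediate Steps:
G(j) = 1/3
z(o) = 3*o + 3/o (z(o) = 3/o + o/(1/3) = 3/o + o*3 = 3/o + 3*o = 3*o + 3/o)
O = 4 (O = 3 + ((15 - 15) + 1) = 3 + (0 + 1) = 3 + 1 = 4)
(-18 + z(-4))*O = (-18 + (3*(-4) + 3/(-4)))*4 = (-18 + (-12 + 3*(-1/4)))*4 = (-18 + (-12 - 3/4))*4 = (-18 - 51/4)*4 = -123/4*4 = -123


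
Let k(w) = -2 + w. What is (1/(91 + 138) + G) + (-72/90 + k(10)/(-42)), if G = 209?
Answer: 5001694/24045 ≈ 208.01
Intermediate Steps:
(1/(91 + 138) + G) + (-72/90 + k(10)/(-42)) = (1/(91 + 138) + 209) + (-72/90 + (-2 + 10)/(-42)) = (1/229 + 209) + (-72*1/90 + 8*(-1/42)) = (1/229 + 209) + (-⅘ - 4/21) = 47862/229 - 104/105 = 5001694/24045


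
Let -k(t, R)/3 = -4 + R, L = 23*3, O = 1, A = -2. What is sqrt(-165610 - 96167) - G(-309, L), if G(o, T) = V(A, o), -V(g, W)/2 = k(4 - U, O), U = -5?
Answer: 18 + I*sqrt(261777) ≈ 18.0 + 511.64*I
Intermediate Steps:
L = 69
k(t, R) = 12 - 3*R (k(t, R) = -3*(-4 + R) = 12 - 3*R)
V(g, W) = -18 (V(g, W) = -2*(12 - 3*1) = -2*(12 - 3) = -2*9 = -18)
G(o, T) = -18
sqrt(-165610 - 96167) - G(-309, L) = sqrt(-165610 - 96167) - 1*(-18) = sqrt(-261777) + 18 = I*sqrt(261777) + 18 = 18 + I*sqrt(261777)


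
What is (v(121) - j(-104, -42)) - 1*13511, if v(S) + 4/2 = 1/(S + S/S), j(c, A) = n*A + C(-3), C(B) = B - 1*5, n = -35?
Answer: -1826949/122 ≈ -14975.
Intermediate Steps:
C(B) = -5 + B (C(B) = B - 5 = -5 + B)
j(c, A) = -8 - 35*A (j(c, A) = -35*A + (-5 - 3) = -35*A - 8 = -8 - 35*A)
v(S) = -2 + 1/(1 + S) (v(S) = -2 + 1/(S + S/S) = -2 + 1/(S + 1) = -2 + 1/(1 + S))
(v(121) - j(-104, -42)) - 1*13511 = ((-1 - 2*121)/(1 + 121) - (-8 - 35*(-42))) - 1*13511 = ((-1 - 242)/122 - (-8 + 1470)) - 13511 = ((1/122)*(-243) - 1*1462) - 13511 = (-243/122 - 1462) - 13511 = -178607/122 - 13511 = -1826949/122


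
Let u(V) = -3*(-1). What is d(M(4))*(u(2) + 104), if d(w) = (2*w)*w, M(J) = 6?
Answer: 7704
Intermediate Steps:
d(w) = 2*w²
u(V) = 3
d(M(4))*(u(2) + 104) = (2*6²)*(3 + 104) = (2*36)*107 = 72*107 = 7704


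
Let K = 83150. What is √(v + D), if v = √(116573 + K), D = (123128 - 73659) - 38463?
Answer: √(11006 + √199723) ≈ 107.02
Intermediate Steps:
D = 11006 (D = 49469 - 38463 = 11006)
v = √199723 (v = √(116573 + 83150) = √199723 ≈ 446.90)
√(v + D) = √(√199723 + 11006) = √(11006 + √199723)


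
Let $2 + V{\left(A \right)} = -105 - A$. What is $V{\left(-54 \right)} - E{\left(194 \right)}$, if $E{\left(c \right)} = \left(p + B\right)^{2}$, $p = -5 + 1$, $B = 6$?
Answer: $-57$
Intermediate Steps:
$p = -4$
$E{\left(c \right)} = 4$ ($E{\left(c \right)} = \left(-4 + 6\right)^{2} = 2^{2} = 4$)
$V{\left(A \right)} = -107 - A$ ($V{\left(A \right)} = -2 - \left(105 + A\right) = -107 - A$)
$V{\left(-54 \right)} - E{\left(194 \right)} = \left(-107 - -54\right) - 4 = \left(-107 + 54\right) - 4 = -53 - 4 = -57$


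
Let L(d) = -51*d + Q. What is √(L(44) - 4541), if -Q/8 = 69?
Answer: I*√7337 ≈ 85.656*I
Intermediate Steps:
Q = -552 (Q = -8*69 = -552)
L(d) = -552 - 51*d (L(d) = -51*d - 552 = -552 - 51*d)
√(L(44) - 4541) = √((-552 - 51*44) - 4541) = √((-552 - 2244) - 4541) = √(-2796 - 4541) = √(-7337) = I*√7337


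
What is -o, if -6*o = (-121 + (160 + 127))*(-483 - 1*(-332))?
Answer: -12533/3 ≈ -4177.7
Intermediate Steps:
o = 12533/3 (o = -(-121 + (160 + 127))*(-483 - 1*(-332))/6 = -(-121 + 287)*(-483 + 332)/6 = -83*(-151)/3 = -1/6*(-25066) = 12533/3 ≈ 4177.7)
-o = -1*12533/3 = -12533/3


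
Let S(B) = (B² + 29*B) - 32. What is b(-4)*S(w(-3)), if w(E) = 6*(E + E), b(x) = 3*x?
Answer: -2640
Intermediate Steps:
w(E) = 12*E (w(E) = 6*(2*E) = 12*E)
S(B) = -32 + B² + 29*B
b(-4)*S(w(-3)) = (3*(-4))*(-32 + (12*(-3))² + 29*(12*(-3))) = -12*(-32 + (-36)² + 29*(-36)) = -12*(-32 + 1296 - 1044) = -12*220 = -2640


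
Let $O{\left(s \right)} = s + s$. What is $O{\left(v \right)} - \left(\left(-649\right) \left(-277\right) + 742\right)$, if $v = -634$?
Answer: $-181783$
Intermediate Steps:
$O{\left(s \right)} = 2 s$
$O{\left(v \right)} - \left(\left(-649\right) \left(-277\right) + 742\right) = 2 \left(-634\right) - \left(\left(-649\right) \left(-277\right) + 742\right) = -1268 - \left(179773 + 742\right) = -1268 - 180515 = -181783$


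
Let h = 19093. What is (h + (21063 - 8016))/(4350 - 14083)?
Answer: -32140/9733 ≈ -3.3022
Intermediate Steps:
(h + (21063 - 8016))/(4350 - 14083) = (19093 + (21063 - 8016))/(4350 - 14083) = (19093 + 13047)/(-9733) = 32140*(-1/9733) = -32140/9733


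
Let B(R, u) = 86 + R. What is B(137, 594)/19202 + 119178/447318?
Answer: 132678215/477188902 ≈ 0.27804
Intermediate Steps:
B(137, 594)/19202 + 119178/447318 = (86 + 137)/19202 + 119178/447318 = 223*(1/19202) + 119178*(1/447318) = 223/19202 + 6621/24851 = 132678215/477188902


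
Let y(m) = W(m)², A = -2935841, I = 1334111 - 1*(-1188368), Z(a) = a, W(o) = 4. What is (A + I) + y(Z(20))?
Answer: -413346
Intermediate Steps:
I = 2522479 (I = 1334111 + 1188368 = 2522479)
y(m) = 16 (y(m) = 4² = 16)
(A + I) + y(Z(20)) = (-2935841 + 2522479) + 16 = -413362 + 16 = -413346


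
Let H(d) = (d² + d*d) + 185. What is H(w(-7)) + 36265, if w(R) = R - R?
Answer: 36450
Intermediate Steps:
w(R) = 0
H(d) = 185 + 2*d² (H(d) = (d² + d²) + 185 = 2*d² + 185 = 185 + 2*d²)
H(w(-7)) + 36265 = (185 + 2*0²) + 36265 = (185 + 2*0) + 36265 = (185 + 0) + 36265 = 185 + 36265 = 36450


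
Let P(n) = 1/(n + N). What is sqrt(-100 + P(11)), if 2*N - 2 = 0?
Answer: I*sqrt(3597)/6 ≈ 9.9958*I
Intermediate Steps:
N = 1 (N = 1 + (1/2)*0 = 1 + 0 = 1)
P(n) = 1/(1 + n) (P(n) = 1/(n + 1) = 1/(1 + n))
sqrt(-100 + P(11)) = sqrt(-100 + 1/(1 + 11)) = sqrt(-100 + 1/12) = sqrt(-1199/12) = I*sqrt(3597)/6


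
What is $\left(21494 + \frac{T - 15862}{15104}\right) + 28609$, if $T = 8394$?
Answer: $\frac{189187061}{3776} \approx 50103.0$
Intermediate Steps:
$\left(21494 + \frac{T - 15862}{15104}\right) + 28609 = \left(21494 + \frac{8394 - 15862}{15104}\right) + 28609 = \left(21494 + \left(8394 - 15862\right) \frac{1}{15104}\right) + 28609 = \left(21494 - \frac{1867}{3776}\right) + 28609 = \frac{81159477}{3776} + 28609 = \frac{189187061}{3776}$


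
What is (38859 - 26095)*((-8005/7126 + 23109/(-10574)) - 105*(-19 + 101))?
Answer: -2071008809097604/18837581 ≈ -1.0994e+8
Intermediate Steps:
(38859 - 26095)*((-8005/7126 + 23109/(-10574)) - 105*(-19 + 101)) = 12764*((-8005*1/7126 + 23109*(-1/10574)) - 105*82) = 12764*((-8005/7126 - 23109/10574) - 8610) = 12764*(-62329901/18837581 - 8610) = 12764*(-162253902311/18837581) = -2071008809097604/18837581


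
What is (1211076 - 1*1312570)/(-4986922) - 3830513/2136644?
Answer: -9442806502425/5327638484884 ≈ -1.7724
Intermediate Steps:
(1211076 - 1*1312570)/(-4986922) - 3830513/2136644 = (1211076 - 1312570)*(-1/4986922) - 3830513*1/2136644 = -101494*(-1/4986922) - 3830513/2136644 = 50747/2493461 - 3830513/2136644 = -9442806502425/5327638484884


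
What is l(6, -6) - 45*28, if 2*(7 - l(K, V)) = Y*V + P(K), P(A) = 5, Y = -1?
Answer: -2517/2 ≈ -1258.5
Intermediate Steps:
l(K, V) = 9/2 + V/2 (l(K, V) = 7 - (-V + 5)/2 = 7 - (5 - V)/2 = 7 + (-5/2 + V/2) = 9/2 + V/2)
l(6, -6) - 45*28 = (9/2 + (1/2)*(-6)) - 45*28 = (9/2 - 3) - 1260 = 3/2 - 1260 = -2517/2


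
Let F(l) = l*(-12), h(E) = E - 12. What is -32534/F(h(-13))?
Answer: -16267/150 ≈ -108.45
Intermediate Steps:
h(E) = -12 + E
F(l) = -12*l
-32534/F(h(-13)) = -32534*(-1/(12*(-12 - 13))) = -32534/((-12*(-25))) = -32534/300 = -32534*1/300 = -16267/150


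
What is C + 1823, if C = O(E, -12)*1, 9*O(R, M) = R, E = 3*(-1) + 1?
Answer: 16405/9 ≈ 1822.8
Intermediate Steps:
E = -2 (E = -3 + 1 = -2)
O(R, M) = R/9
C = -2/9 (C = ((1/9)*(-2))*1 = -2/9*1 = -2/9 ≈ -0.22222)
C + 1823 = -2/9 + 1823 = 16405/9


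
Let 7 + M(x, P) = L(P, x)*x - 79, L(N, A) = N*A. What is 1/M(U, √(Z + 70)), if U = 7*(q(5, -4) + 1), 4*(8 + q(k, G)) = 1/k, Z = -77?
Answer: -13760000/6275253956087 - 378691600*I*√7/6275253956087 ≈ -2.1927e-6 - 0.00015966*I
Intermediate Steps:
L(N, A) = A*N
q(k, G) = -8 + 1/(4*k)
U = -973/20 (U = 7*((-8 + (¼)/5) + 1) = 7*((-8 + (¼)*(⅕)) + 1) = 7*((-8 + 1/20) + 1) = 7*(-159/20 + 1) = 7*(-139/20) = -973/20 ≈ -48.650)
M(x, P) = -86 + P*x² (M(x, P) = -7 + ((x*P)*x - 79) = -7 + ((P*x)*x - 79) = -7 + (P*x² - 79) = -7 + (-79 + P*x²) = -86 + P*x²)
1/M(U, √(Z + 70)) = 1/(-86 + √(-77 + 70)*(-973/20)²) = 1/(-86 + √(-7)*(946729/400)) = 1/(-86 + (I*√7)*(946729/400)) = 1/(-86 + 946729*I*√7/400)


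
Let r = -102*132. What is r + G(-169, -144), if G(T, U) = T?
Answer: -13633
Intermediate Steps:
r = -13464
r + G(-169, -144) = -13464 - 169 = -13633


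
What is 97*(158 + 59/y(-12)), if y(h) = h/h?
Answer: 21049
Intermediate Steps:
y(h) = 1
97*(158 + 59/y(-12)) = 97*(158 + 59/1) = 97*(158 + 59*1) = 97*(158 + 59) = 97*217 = 21049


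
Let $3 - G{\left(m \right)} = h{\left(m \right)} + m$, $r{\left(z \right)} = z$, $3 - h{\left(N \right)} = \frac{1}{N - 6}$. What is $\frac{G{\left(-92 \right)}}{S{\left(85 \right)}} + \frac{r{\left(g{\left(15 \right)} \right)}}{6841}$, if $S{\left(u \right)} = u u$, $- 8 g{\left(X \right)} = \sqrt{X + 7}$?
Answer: $\frac{1803}{141610} - \frac{\sqrt{22}}{54728} \approx 0.012646$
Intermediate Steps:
$g{\left(X \right)} = - \frac{\sqrt{7 + X}}{8}$ ($g{\left(X \right)} = - \frac{\sqrt{X + 7}}{8} = - \frac{\sqrt{7 + X}}{8}$)
$S{\left(u \right)} = u^{2}$
$h{\left(N \right)} = 3 - \frac{1}{-6 + N}$ ($h{\left(N \right)} = 3 - \frac{1}{N - 6} = 3 - \frac{1}{-6 + N}$)
$G{\left(m \right)} = 3 - m - \frac{-19 + 3 m}{-6 + m}$ ($G{\left(m \right)} = 3 - \left(\frac{-19 + 3 m}{-6 + m} + m\right) = 3 - \left(m + \frac{-19 + 3 m}{-6 + m}\right) = 3 - m - \frac{-19 + 3 m}{-6 + m}$)
$\frac{G{\left(-92 \right)}}{S{\left(85 \right)}} + \frac{r{\left(g{\left(15 \right)} \right)}}{6841} = \frac{\frac{1}{-6 - 92} \left(1 - \left(-92\right)^{2} + 6 \left(-92\right)\right)}{85^{2}} + \frac{\left(- \frac{1}{8}\right) \sqrt{7 + 15}}{6841} = \frac{\frac{1}{-98} \left(1 - 8464 - 552\right)}{7225} + - \frac{\sqrt{22}}{8} \cdot \frac{1}{6841} = - \frac{1 - 8464 - 552}{98} \cdot \frac{1}{7225} - \frac{\sqrt{22}}{54728} = \left(- \frac{1}{98}\right) \left(-9015\right) \frac{1}{7225} - \frac{\sqrt{22}}{54728} = \frac{9015}{98} \cdot \frac{1}{7225} - \frac{\sqrt{22}}{54728} = \frac{1803}{141610} - \frac{\sqrt{22}}{54728}$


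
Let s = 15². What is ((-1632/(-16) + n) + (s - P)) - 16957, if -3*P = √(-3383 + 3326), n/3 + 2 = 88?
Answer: -16372 + I*√57/3 ≈ -16372.0 + 2.5166*I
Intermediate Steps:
n = 258 (n = -6 + 3*88 = -6 + 264 = 258)
P = -I*√57/3 (P = -√(-3383 + 3326)/3 = -I*√57/3 ≈ -2.5166*I)
s = 225
((-1632/(-16) + n) + (s - P)) - 16957 = ((-1632/(-16) + 258) + (225 - (-1)*I*√57/3)) - 16957 = ((-1632*(-1)/16 + 258) + (225 + I*√57/3)) - 16957 = ((-34*(-3) + 258) + (225 + I*√57/3)) - 16957 = ((102 + 258) + (225 + I*√57/3)) - 16957 = (360 + (225 + I*√57/3)) - 16957 = (585 + I*√57/3) - 16957 = -16372 + I*√57/3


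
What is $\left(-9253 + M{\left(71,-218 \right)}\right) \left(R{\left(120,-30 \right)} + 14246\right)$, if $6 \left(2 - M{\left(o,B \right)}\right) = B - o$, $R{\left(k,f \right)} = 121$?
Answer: $- \frac{264434213}{2} \approx -1.3222 \cdot 10^{8}$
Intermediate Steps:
$M{\left(o,B \right)} = 2 - \frac{B}{6} + \frac{o}{6}$ ($M{\left(o,B \right)} = 2 - \frac{B - o}{6} = 2 - \left(- \frac{o}{6} + \frac{B}{6}\right) = 2 - \frac{B}{6} + \frac{o}{6}$)
$\left(-9253 + M{\left(71,-218 \right)}\right) \left(R{\left(120,-30 \right)} + 14246\right) = \left(-9253 + \left(2 - - \frac{109}{3} + \frac{1}{6} \cdot 71\right)\right) \left(121 + 14246\right) = \left(-9253 + \left(2 + \frac{109}{3} + \frac{71}{6}\right)\right) 14367 = \left(-9253 + \frac{301}{6}\right) 14367 = \left(- \frac{55217}{6}\right) 14367 = - \frac{264434213}{2}$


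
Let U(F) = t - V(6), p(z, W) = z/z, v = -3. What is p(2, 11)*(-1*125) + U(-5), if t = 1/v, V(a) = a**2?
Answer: -484/3 ≈ -161.33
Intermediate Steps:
t = -1/3 (t = 1/(-3) = -1/3 ≈ -0.33333)
p(z, W) = 1
U(F) = -109/3 (U(F) = -1/3 - 1*6**2 = -1/3 - 1*36 = -1/3 - 36 = -109/3)
p(2, 11)*(-1*125) + U(-5) = 1*(-1*125) - 109/3 = 1*(-125) - 109/3 = -125 - 109/3 = -484/3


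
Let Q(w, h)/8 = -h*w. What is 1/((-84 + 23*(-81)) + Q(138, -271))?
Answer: 1/297237 ≈ 3.3643e-6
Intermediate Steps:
Q(w, h) = -8*h*w (Q(w, h) = 8*(-h*w) = -8*h*w)
1/((-84 + 23*(-81)) + Q(138, -271)) = 1/((-84 + 23*(-81)) - 8*(-271)*138) = 1/((-84 - 1863) + 299184) = 1/(-1947 + 299184) = 1/297237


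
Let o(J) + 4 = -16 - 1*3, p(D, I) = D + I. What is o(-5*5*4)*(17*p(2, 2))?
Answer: -1564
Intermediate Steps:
o(J) = -23 (o(J) = -4 + (-16 - 1*3) = -4 + (-16 - 3) = -4 - 19 = -23)
o(-5*5*4)*(17*p(2, 2)) = -391*(2 + 2) = -391*4 = -23*68 = -1564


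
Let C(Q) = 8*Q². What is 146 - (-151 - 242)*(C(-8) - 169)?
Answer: 134945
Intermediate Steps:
146 - (-151 - 242)*(C(-8) - 169) = 146 - (-151 - 242)*(8*(-8)² - 169) = 146 - (-393)*(8*64 - 169) = 146 - (-393)*(512 - 169) = 146 - (-393)*343 = 146 - 1*(-134799) = 146 + 134799 = 134945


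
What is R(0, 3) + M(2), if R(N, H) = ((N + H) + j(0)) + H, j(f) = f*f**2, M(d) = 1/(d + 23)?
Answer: 151/25 ≈ 6.0400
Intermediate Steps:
M(d) = 1/(23 + d)
j(f) = f**3
R(N, H) = N + 2*H (R(N, H) = ((N + H) + 0**3) + H = ((H + N) + 0) + H = (H + N) + H = N + 2*H)
R(0, 3) + M(2) = (0 + 2*3) + 1/(23 + 2) = (0 + 6) + 1/25 = 6 + 1/25 = 151/25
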